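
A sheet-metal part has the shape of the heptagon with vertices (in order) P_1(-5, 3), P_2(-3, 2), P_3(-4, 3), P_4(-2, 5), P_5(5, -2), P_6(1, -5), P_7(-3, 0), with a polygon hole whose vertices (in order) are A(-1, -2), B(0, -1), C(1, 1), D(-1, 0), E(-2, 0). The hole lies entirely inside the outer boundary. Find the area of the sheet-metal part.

38.5

Outer boundary:
Apply Gauss's area formula: 2A = Σ (x_i·y_{i+1} − x_{i+1}·y_i), indices taken mod 7.
Σ = (-1) + (-1) + (-14) + (-21) + (-23) + (-15) + (-9) = -84
Area = |Σ|/2 = 42.
Hole:
A→B: (-1)(-1) − (0)(-2) = 1
B→C: (0)(1) − (1)(-1) = 1
C→D: (1)(0) − (-1)(1) = 1
D→E: (-1)(0) − (-2)(0) = 0
E→A: (-2)(-2) − (-1)(0) = 4
Σ = 7
Area = |Σ|/2 = 3.5.
Net area = 42 − 3.5 = 38.5.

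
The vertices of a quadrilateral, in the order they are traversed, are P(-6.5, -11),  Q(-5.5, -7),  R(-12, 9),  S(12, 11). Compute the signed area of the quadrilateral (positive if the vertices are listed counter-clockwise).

-224.5

P→Q: (-6.5)(-7) − (-5.5)(-11) = -15
Q→R: (-5.5)(9) − (-12)(-7) = -133.5
R→S: (-12)(11) − (12)(9) = -240
S→P: (12)(-11) − (-6.5)(11) = -60.5
Σ = -449
Signed area = Σ/2 = -224.5 (negative ⇒ clockwise traversal).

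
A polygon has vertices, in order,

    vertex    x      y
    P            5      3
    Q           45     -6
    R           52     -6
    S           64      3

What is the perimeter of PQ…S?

|PQ| = √((40)² + (-9)²) = √1681 = 41
|QR| = √((7)² + (0)²) = √49 = 7
|RS| = √((12)² + (9)²) = √225 = 15
|SP| = √((-59)² + (0)²) = √3481 = 59
Perimeter = 41 + 7 + 15 + 59 = 122.

122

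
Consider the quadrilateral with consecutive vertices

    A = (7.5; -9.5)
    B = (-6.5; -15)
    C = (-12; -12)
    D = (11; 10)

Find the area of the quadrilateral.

Apply the shoelace formula: 2A = Σ (x_i·y_{i+1} − x_{i+1}·y_i), indices taken mod 4.
A→B: (7.5)(-15) − (-6.5)(-9.5) = -174.25
B→C: (-6.5)(-12) − (-12)(-15) = -102
C→D: (-12)(10) − (11)(-12) = 12
D→A: (11)(-9.5) − (7.5)(10) = -179.5
Σ = -443.75
Area = |Σ|/2 = 221.875.

221.875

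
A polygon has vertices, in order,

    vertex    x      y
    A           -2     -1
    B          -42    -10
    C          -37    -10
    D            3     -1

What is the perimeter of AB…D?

|AB| = √((-40)² + (-9)²) = √1681 = 41
|BC| = √((5)² + (0)²) = √25 = 5
|CD| = √((40)² + (9)²) = √1681 = 41
|DA| = √((-5)² + (0)²) = √25 = 5
Perimeter = 41 + 5 + 41 + 5 = 92.

92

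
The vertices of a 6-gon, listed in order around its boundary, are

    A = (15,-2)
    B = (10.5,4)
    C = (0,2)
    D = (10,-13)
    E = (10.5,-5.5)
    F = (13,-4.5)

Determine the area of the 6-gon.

A→B: (15)(4) − (10.5)(-2) = 81
B→C: (10.5)(2) − (0)(4) = 21
C→D: (0)(-13) − (10)(2) = -20
D→E: (10)(-5.5) − (10.5)(-13) = 81.5
E→F: (10.5)(-4.5) − (13)(-5.5) = 24.25
F→A: (13)(-2) − (15)(-4.5) = 41.5
Σ = 229.25
Area = |Σ|/2 = 114.625.

114.625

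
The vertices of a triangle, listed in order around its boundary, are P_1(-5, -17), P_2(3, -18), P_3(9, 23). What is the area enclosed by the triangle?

Apply the surveyor's formula: 2A = Σ (x_i·y_{i+1} − x_{i+1}·y_i), indices taken mod 3.
Cross-terms: 141, 231, -38  ⇒  Σ = 334
Area = |Σ|/2 = 167.

167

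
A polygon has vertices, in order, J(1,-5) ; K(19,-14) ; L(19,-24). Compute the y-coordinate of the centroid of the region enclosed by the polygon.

-43/3

Apply the surveyor's formula. First the cross-terms c_i = x_i·y_{i+1} − x_{i+1}·y_i:
  81, -190, -71  ⇒  2A = -180, A = -90.
Then Σ (y_i + y_{i+1})·c_i = 7740, so ȳ = 7740 / (6·(-90)) = -43/3.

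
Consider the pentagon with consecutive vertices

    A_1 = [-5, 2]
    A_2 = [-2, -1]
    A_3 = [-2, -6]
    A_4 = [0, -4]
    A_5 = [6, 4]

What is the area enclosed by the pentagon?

Σ = (9) + (10) + (8) + (24) + (32) = 83
Area = |Σ|/2 = 41.5.

41.5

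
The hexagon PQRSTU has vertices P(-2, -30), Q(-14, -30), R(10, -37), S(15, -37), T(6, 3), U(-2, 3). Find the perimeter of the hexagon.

|PQ| = √((-12)² + (0)²) = √144 = 12
|QR| = √((24)² + (-7)²) = √625 = 25
|RS| = √((5)² + (0)²) = √25 = 5
|ST| = √((-9)² + (40)²) = √1681 = 41
|TU| = √((-8)² + (0)²) = √64 = 8
|UP| = √((0)² + (-33)²) = √1089 = 33
Perimeter = 12 + 25 + 5 + 41 + 8 + 33 = 124.

124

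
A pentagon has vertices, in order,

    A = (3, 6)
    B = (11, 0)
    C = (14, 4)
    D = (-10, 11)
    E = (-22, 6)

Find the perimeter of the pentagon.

78

|AB| = √((8)² + (-6)²) = √100 = 10
|BC| = √((3)² + (4)²) = √25 = 5
|CD| = √((-24)² + (7)²) = √625 = 25
|DE| = √((-12)² + (-5)²) = √169 = 13
|EA| = √((25)² + (0)²) = √625 = 25
Perimeter = 10 + 5 + 25 + 13 + 25 = 78.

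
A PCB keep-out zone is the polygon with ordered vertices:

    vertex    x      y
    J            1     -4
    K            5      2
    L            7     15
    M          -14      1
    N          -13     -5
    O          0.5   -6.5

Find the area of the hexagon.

Σ = (22) + (61) + (217) + (83) + (87) + (4.5) = 474.5
Area = |Σ|/2 = 237.25.

237.25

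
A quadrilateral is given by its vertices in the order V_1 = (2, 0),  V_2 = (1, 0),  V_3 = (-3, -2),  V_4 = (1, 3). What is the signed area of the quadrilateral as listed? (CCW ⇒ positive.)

-7.5

Apply the shoelace formula: 2A = Σ (x_i·y_{i+1} − x_{i+1}·y_i), indices taken mod 4.
Σ = (0) + (-2) + (-7) + (-6) = -15
Signed area = Σ/2 = -7.5 (negative ⇒ clockwise traversal).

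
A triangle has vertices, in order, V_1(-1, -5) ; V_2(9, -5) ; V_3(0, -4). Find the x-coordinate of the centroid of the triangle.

8/3

Apply Gauss's area formula. First the cross-terms c_i = x_i·y_{i+1} − x_{i+1}·y_i:
  50, -36, -4  ⇒  2A = 10, A = 5.
Then Σ (x_i + x_{i+1})·c_i = 80, so x̄ = 80 / (6·5) = 8/3.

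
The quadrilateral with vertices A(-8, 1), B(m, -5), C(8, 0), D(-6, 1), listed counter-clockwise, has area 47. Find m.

Write out the shoelace sum; only the two edges meeting at B involve m:
2·Area = [((-8)·(-5) − m·1) + (m·0 − 8·(-5))] + 10
       = -1·m + 90 = 94
⇒ m = -4.

-4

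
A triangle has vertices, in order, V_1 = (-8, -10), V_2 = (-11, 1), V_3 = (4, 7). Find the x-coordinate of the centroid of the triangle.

Apply the shoelace formula. First the cross-terms c_i = x_i·y_{i+1} − x_{i+1}·y_i:
  -118, -81, 16  ⇒  2A = -183, A = -91.5.
Then Σ (x_i + x_{i+1})·c_i = 2745, so x̄ = 2745 / (6·(-91.5)) = -5.

-5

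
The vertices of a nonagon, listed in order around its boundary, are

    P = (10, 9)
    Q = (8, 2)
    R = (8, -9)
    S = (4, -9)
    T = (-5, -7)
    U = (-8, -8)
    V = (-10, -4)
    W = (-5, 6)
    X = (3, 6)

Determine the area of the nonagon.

237

Apply the surveyor's formula: 2A = Σ (x_i·y_{i+1} − x_{i+1}·y_i), indices taken mod 9.
Σ = (-52) + (-88) + (-36) + (-73) + (-16) + (-48) + (-80) + (-48) + (-33) = -474
Area = |Σ|/2 = 237.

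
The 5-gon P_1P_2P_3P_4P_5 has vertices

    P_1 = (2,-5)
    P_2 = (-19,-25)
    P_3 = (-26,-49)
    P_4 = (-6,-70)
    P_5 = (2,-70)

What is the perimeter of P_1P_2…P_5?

|P_1P_2| = √((-21)² + (-20)²) = √841 = 29
|P_2P_3| = √((-7)² + (-24)²) = √625 = 25
|P_3P_4| = √((20)² + (-21)²) = √841 = 29
|P_4P_5| = √((8)² + (0)²) = √64 = 8
|P_5P_1| = √((0)² + (65)²) = √4225 = 65
Perimeter = 29 + 25 + 29 + 8 + 65 = 156.

156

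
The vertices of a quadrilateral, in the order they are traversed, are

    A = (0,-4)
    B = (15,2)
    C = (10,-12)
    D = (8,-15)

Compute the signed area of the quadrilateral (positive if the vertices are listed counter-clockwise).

-113

Apply the shoelace formula: 2A = Σ (x_i·y_{i+1} − x_{i+1}·y_i), indices taken mod 4.
Σ = (60) + (-200) + (-54) + (-32) = -226
Signed area = Σ/2 = -113 (negative ⇒ clockwise traversal).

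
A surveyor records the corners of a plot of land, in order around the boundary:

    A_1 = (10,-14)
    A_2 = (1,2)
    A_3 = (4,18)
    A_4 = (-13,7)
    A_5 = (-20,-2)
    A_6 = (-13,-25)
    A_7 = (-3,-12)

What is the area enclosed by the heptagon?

Apply the shoelace formula: 2A = Σ (x_i·y_{i+1} − x_{i+1}·y_i), indices taken mod 7.
Σ = (34) + (10) + (262) + (166) + (474) + (81) + (162) = 1189
Area = |Σ|/2 = 594.5.

594.5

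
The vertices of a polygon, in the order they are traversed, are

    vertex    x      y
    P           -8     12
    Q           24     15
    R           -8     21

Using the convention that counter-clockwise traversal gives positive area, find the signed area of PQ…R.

Apply Gauss's area formula: 2A = Σ (x_i·y_{i+1} − x_{i+1}·y_i), indices taken mod 3.
Σ = (-408) + (624) + (72) = 288
Signed area = Σ/2 = 144 (positive ⇒ counter-clockwise traversal).

144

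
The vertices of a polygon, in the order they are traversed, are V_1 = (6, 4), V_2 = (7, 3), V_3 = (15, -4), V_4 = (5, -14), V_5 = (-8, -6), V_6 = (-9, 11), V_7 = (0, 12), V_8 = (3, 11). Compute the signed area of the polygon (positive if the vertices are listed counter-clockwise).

-377.5

V_1→V_2: (6)(3) − (7)(4) = -10
V_2→V_3: (7)(-4) − (15)(3) = -73
V_3→V_4: (15)(-14) − (5)(-4) = -190
V_4→V_5: (5)(-6) − (-8)(-14) = -142
V_5→V_6: (-8)(11) − (-9)(-6) = -142
V_6→V_7: (-9)(12) − (0)(11) = -108
V_7→V_8: (0)(11) − (3)(12) = -36
V_8→V_1: (3)(4) − (6)(11) = -54
Σ = -755
Signed area = Σ/2 = -377.5 (negative ⇒ clockwise traversal).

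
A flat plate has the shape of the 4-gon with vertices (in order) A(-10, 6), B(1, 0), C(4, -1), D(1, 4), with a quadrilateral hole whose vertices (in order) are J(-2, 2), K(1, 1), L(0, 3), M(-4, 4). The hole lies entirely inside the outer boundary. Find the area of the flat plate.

22.5

Outer boundary:
A→B: (-10)(0) − (1)(6) = -6
B→C: (1)(-1) − (4)(0) = -1
C→D: (4)(4) − (1)(-1) = 17
D→A: (1)(6) − (-10)(4) = 46
Σ = 56
Area = |Σ|/2 = 28.
Hole:
Apply the shoelace (surveyor's) formula: 2A = Σ (x_i·y_{i+1} − x_{i+1}·y_i), indices taken mod 4.
J→K: (-2)(1) − (1)(2) = -4
K→L: (1)(3) − (0)(1) = 3
L→M: (0)(4) − (-4)(3) = 12
M→J: (-4)(2) − (-2)(4) = 0
Σ = 11
Area = |Σ|/2 = 5.5.
Net area = 28 − 5.5 = 22.5.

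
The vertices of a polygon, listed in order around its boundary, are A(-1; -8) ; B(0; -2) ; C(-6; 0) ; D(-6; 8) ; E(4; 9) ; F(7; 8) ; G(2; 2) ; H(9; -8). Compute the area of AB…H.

145.5

Apply the shoelace (surveyor's) formula: 2A = Σ (x_i·y_{i+1} − x_{i+1}·y_i), indices taken mod 8.
Cross-terms: 2, -12, -48, -86, -31, -2, -34, -80  ⇒  Σ = -291
Area = |Σ|/2 = 145.5.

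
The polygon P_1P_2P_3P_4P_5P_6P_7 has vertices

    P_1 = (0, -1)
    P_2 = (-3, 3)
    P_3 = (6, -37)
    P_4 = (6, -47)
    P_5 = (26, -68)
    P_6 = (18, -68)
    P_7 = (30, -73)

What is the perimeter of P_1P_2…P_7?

184

|P_1P_2| = √((-3)² + (4)²) = √25 = 5
|P_2P_3| = √((9)² + (-40)²) = √1681 = 41
|P_3P_4| = √((0)² + (-10)²) = √100 = 10
|P_4P_5| = √((20)² + (-21)²) = √841 = 29
|P_5P_6| = √((-8)² + (0)²) = √64 = 8
|P_6P_7| = √((12)² + (-5)²) = √169 = 13
|P_7P_1| = √((-30)² + (72)²) = √6084 = 78
Perimeter = 5 + 41 + 10 + 29 + 8 + 13 + 78 = 184.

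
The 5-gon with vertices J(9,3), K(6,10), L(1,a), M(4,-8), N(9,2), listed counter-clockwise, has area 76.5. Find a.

5

The doubled signed area Σ (x_i y_{i+1} − x_{i+1} y_i) is linear in a.
With a=0 it equals 143; the coefficient of a is 2 (from the two edges through L).
So 2·a + 143 = 2·76.5 = 153 ⇒ a = 5.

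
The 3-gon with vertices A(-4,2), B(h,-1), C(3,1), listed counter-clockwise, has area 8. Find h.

1

Write out the shoelace sum; only the two edges meeting at B involve h:
2·Area = [((-4)·(-1) − h·2) + (h·1 − 3·(-1))] + 10
       = -1·h + 17 = 16
⇒ h = 1.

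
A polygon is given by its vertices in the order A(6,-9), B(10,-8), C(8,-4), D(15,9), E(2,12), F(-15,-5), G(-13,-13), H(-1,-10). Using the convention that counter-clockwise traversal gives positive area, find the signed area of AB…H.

423

A→B: (6)(-8) − (10)(-9) = 42
B→C: (10)(-4) − (8)(-8) = 24
C→D: (8)(9) − (15)(-4) = 132
D→E: (15)(12) − (2)(9) = 162
E→F: (2)(-5) − (-15)(12) = 170
F→G: (-15)(-13) − (-13)(-5) = 130
G→H: (-13)(-10) − (-1)(-13) = 117
H→A: (-1)(-9) − (6)(-10) = 69
Σ = 846
Signed area = Σ/2 = 423 (positive ⇒ counter-clockwise traversal).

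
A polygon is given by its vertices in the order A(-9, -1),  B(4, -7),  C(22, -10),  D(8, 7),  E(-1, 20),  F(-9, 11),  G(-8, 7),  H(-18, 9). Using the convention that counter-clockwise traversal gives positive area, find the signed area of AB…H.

Apply the surveyor's formula: 2A = Σ (x_i·y_{i+1} − x_{i+1}·y_i), indices taken mod 8.
A→B: (-9)(-7) − (4)(-1) = 67
B→C: (4)(-10) − (22)(-7) = 114
C→D: (22)(7) − (8)(-10) = 234
D→E: (8)(20) − (-1)(7) = 167
E→F: (-1)(11) − (-9)(20) = 169
F→G: (-9)(7) − (-8)(11) = 25
G→H: (-8)(9) − (-18)(7) = 54
H→A: (-18)(-1) − (-9)(9) = 99
Σ = 929
Signed area = Σ/2 = 464.5 (positive ⇒ counter-clockwise traversal).

464.5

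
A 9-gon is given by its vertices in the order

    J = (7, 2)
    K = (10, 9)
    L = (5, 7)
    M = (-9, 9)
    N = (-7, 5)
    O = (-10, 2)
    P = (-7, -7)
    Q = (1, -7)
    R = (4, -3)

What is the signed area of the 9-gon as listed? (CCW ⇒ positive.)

212

Σ = (43) + (25) + (108) + (18) + (36) + (84) + (56) + (25) + (29) = 424
Signed area = Σ/2 = 212 (positive ⇒ counter-clockwise traversal).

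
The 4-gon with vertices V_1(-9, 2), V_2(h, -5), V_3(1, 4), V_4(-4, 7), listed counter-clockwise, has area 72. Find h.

Write out the shoelace sum; only the two edges meeting at V_2 involve h:
2·Area = [((-9)·(-5) − h·2) + (h·4 − 1·(-5))] + 78
       = 2·h + 128 = 144
⇒ h = 8.

8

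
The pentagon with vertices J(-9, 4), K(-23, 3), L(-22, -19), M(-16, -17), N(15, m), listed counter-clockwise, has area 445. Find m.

Write out the shoelace sum; only the two edges meeting at N involve m:
2·Area = [((-16)·m − 15·(-17)) + (15·4 − (-9)·m)] + 638
       = -7·m + 953 = 890
⇒ m = 9.

9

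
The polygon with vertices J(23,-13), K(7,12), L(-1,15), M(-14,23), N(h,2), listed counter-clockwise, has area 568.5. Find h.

The doubled signed area Σ (x_i y_{i+1} − x_{i+1} y_i) is linear in h.
With h=0 it equals 597; the coefficient of h is -36 (from the two edges through N).
So -36·h + 597 = 2·568.5 = 1137 ⇒ h = -15.

-15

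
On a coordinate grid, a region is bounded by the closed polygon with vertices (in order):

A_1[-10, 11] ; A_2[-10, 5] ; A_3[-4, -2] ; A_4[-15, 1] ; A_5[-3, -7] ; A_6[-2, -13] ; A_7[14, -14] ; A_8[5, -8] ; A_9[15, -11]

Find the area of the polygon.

243.5

Apply the shoelace (surveyor's) formula: 2A = Σ (x_i·y_{i+1} − x_{i+1}·y_i), indices taken mod 9.
Σ = (60) + (40) + (-34) + (108) + (25) + (210) + (-42) + (65) + (55) = 487
Area = |Σ|/2 = 243.5.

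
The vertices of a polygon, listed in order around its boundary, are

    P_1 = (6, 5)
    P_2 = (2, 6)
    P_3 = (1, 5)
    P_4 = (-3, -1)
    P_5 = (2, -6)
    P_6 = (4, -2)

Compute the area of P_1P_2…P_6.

58

P_1→P_2: (6)(6) − (2)(5) = 26
P_2→P_3: (2)(5) − (1)(6) = 4
P_3→P_4: (1)(-1) − (-3)(5) = 14
P_4→P_5: (-3)(-6) − (2)(-1) = 20
P_5→P_6: (2)(-2) − (4)(-6) = 20
P_6→P_1: (4)(5) − (6)(-2) = 32
Σ = 116
Area = |Σ|/2 = 58.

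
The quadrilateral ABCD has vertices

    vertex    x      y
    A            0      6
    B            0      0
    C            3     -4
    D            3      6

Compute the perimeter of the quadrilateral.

|AB| = √((0)² + (-6)²) = √36 = 6
|BC| = √((3)² + (-4)²) = √25 = 5
|CD| = √((0)² + (10)²) = √100 = 10
|DA| = √((-3)² + (0)²) = √9 = 3
Perimeter = 6 + 5 + 10 + 3 = 24.

24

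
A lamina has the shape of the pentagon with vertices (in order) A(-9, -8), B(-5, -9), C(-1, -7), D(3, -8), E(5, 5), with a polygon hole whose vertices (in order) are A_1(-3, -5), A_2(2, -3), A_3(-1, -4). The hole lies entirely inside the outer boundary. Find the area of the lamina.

Outer boundary:
Apply the surveyor's formula: 2A = Σ (x_i·y_{i+1} − x_{i+1}·y_i), indices taken mod 5.
Σ = (41) + (26) + (29) + (55) + (5) = 156
Area = |Σ|/2 = 78.
Hole:
Apply the shoelace (surveyor's) formula: 2A = Σ (x_i·y_{i+1} − x_{i+1}·y_i), indices taken mod 3.
Σ = (19) + (-11) + (-7) = 1
Area = |Σ|/2 = 0.5.
Net area = 78 − 0.5 = 77.5.

77.5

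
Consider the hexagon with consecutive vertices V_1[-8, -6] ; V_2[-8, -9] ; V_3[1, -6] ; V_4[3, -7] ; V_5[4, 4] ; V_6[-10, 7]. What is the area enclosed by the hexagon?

Cross-terms: 24, 57, 11, 40, 68, 116  ⇒  Σ = 316
Area = |Σ|/2 = 158.

158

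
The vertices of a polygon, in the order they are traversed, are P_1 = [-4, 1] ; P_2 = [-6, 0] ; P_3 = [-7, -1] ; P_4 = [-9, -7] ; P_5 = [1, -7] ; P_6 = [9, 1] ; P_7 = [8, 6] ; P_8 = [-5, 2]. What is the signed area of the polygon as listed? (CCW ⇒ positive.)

Apply the shoelace (surveyor's) formula: 2A = Σ (x_i·y_{i+1} − x_{i+1}·y_i), indices taken mod 8.
Σ = (6) + (6) + (40) + (70) + (64) + (46) + (46) + (3) = 281
Signed area = Σ/2 = 140.5 (positive ⇒ counter-clockwise traversal).

140.5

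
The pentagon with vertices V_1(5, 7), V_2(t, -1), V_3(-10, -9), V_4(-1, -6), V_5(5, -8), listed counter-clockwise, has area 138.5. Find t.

The doubled signed area Σ (x_i y_{i+1} − x_{i+1} y_i) is linear in t.
With t=0 it equals 149; the coefficient of t is -16 (from the two edges through V_2).
So -16·t + 149 = 2·138.5 = 277 ⇒ t = -8.

-8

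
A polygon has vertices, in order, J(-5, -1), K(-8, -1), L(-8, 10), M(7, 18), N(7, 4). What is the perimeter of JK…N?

58

|JK| = √((-3)² + (0)²) = √9 = 3
|KL| = √((0)² + (11)²) = √121 = 11
|LM| = √((15)² + (8)²) = √289 = 17
|MN| = √((0)² + (-14)²) = √196 = 14
|NJ| = √((-12)² + (-5)²) = √169 = 13
Perimeter = 3 + 11 + 17 + 14 + 13 = 58.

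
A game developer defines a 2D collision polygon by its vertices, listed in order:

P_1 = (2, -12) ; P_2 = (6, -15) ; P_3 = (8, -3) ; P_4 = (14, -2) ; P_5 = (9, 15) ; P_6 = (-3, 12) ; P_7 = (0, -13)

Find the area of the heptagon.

308

Apply the surveyor's formula: 2A = Σ (x_i·y_{i+1} − x_{i+1}·y_i), indices taken mod 7.
Σ = (42) + (102) + (26) + (228) + (153) + (39) + (26) = 616
Area = |Σ|/2 = 308.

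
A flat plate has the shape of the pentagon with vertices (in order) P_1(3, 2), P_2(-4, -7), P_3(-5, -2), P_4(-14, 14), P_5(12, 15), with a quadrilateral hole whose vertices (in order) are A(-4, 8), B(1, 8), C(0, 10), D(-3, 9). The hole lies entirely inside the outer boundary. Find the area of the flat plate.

262.5

Outer boundary:
Σ = (-13) + (-27) + (-98) + (-378) + (-21) = -537
Area = |Σ|/2 = 268.5.
Hole:
Apply the shoelace (surveyor's) formula: 2A = Σ (x_i·y_{i+1} − x_{i+1}·y_i), indices taken mod 4.
Cross-terms: -40, 10, 30, 12  ⇒  Σ = 12
Area = |Σ|/2 = 6.
Net area = 268.5 − 6 = 262.5.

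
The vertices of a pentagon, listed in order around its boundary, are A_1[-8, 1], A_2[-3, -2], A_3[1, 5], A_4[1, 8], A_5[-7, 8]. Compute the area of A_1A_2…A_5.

Apply the shoelace formula: 2A = Σ (x_i·y_{i+1} − x_{i+1}·y_i), indices taken mod 5.
Σ = (19) + (-13) + (3) + (64) + (57) = 130
Area = |Σ|/2 = 65.

65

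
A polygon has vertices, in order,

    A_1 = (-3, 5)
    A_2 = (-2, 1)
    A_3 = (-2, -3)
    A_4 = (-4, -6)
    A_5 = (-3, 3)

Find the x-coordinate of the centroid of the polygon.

-179/63

Apply the shoelace formula. First the cross-terms c_i = x_i·y_{i+1} − x_{i+1}·y_i:
  7, 8, 0, -30, -6  ⇒  2A = -21, A = -10.5.
Then Σ (x_i + x_{i+1})·c_i = 179, so x̄ = 179 / (6·(-10.5)) = -179/63.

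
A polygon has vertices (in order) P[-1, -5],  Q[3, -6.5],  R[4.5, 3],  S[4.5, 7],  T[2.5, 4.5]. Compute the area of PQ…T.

Apply the surveyor's formula: 2A = Σ (x_i·y_{i+1} − x_{i+1}·y_i), indices taken mod 5.
Σ = (21.5) + (38.25) + (18) + (2.75) + (-8) = 72.5
Area = |Σ|/2 = 36.25.

36.25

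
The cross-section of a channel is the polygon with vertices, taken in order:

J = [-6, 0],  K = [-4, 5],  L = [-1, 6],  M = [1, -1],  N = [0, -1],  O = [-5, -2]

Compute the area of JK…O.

Apply Gauss's area formula: 2A = Σ (x_i·y_{i+1} − x_{i+1}·y_i), indices taken mod 6.
J→K: (-6)(5) − (-4)(0) = -30
K→L: (-4)(6) − (-1)(5) = -19
L→M: (-1)(-1) − (1)(6) = -5
M→N: (1)(-1) − (0)(-1) = -1
N→O: (0)(-2) − (-5)(-1) = -5
O→J: (-5)(0) − (-6)(-2) = -12
Σ = -72
Area = |Σ|/2 = 36.

36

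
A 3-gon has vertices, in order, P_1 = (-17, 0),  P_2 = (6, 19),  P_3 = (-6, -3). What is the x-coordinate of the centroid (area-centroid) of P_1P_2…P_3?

-17/3

Apply the shoelace formula. First the cross-terms c_i = x_i·y_{i+1} − x_{i+1}·y_i:
  -323, 96, -51  ⇒  2A = -278, A = -139.
Then Σ (x_i + x_{i+1})·c_i = 4726, so x̄ = 4726 / (6·(-139)) = -17/3.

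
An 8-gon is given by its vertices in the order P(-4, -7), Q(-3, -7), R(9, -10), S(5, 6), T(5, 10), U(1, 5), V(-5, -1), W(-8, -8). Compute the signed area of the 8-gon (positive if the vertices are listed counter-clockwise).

P→Q: (-4)(-7) − (-3)(-7) = 7
Q→R: (-3)(-10) − (9)(-7) = 93
R→S: (9)(6) − (5)(-10) = 104
S→T: (5)(10) − (5)(6) = 20
T→U: (5)(5) − (1)(10) = 15
U→V: (1)(-1) − (-5)(5) = 24
V→W: (-5)(-8) − (-8)(-1) = 32
W→P: (-8)(-7) − (-4)(-8) = 24
Σ = 319
Signed area = Σ/2 = 159.5 (positive ⇒ counter-clockwise traversal).

159.5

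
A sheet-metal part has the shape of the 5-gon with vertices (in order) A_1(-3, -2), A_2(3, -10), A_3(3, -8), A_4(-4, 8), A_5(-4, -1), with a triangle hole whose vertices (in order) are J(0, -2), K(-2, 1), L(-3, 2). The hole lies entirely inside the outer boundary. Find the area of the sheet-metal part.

37

Outer boundary:
Cross-terms: 36, 6, -8, 36, 5  ⇒  Σ = 75
Area = |Σ|/2 = 37.5.
Hole:
Apply Gauss's area formula: 2A = Σ (x_i·y_{i+1} − x_{i+1}·y_i), indices taken mod 3.
Cross-terms: -4, -1, 6  ⇒  Σ = 1
Area = |Σ|/2 = 0.5.
Net area = 37.5 − 0.5 = 37.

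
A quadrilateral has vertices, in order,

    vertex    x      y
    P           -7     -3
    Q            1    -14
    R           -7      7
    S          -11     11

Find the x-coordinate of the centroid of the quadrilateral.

-17/3

Apply the shoelace (surveyor's) formula. First the cross-terms c_i = x_i·y_{i+1} − x_{i+1}·y_i:
  101, -91, 0, 110  ⇒  2A = 120, A = 60.
Then Σ (x_i + x_{i+1})·c_i = -2040, so x̄ = -2040 / (6·60) = -17/3.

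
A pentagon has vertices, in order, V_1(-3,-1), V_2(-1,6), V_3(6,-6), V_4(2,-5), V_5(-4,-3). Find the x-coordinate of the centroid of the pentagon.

131/294

Apply the shoelace (surveyor's) formula. First the cross-terms c_i = x_i·y_{i+1} − x_{i+1}·y_i:
  -19, -30, -18, -26, -5  ⇒  2A = -98, A = -49.
Then Σ (x_i + x_{i+1})·c_i = -131, so x̄ = -131 / (6·(-49)) = 131/294.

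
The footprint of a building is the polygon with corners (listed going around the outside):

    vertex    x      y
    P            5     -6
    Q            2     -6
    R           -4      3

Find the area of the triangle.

Apply the surveyor's formula: 2A = Σ (x_i·y_{i+1} − x_{i+1}·y_i), indices taken mod 3.
P→Q: (5)(-6) − (2)(-6) = -18
Q→R: (2)(3) − (-4)(-6) = -18
R→P: (-4)(-6) − (5)(3) = 9
Σ = -27
Area = |Σ|/2 = 13.5.

13.5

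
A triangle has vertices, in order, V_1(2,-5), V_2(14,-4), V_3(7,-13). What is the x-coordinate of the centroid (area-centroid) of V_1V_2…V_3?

Apply the shoelace (surveyor's) formula. First the cross-terms c_i = x_i·y_{i+1} − x_{i+1}·y_i:
  62, -154, -9  ⇒  2A = -101, A = -50.5.
Then Σ (x_i + x_{i+1})·c_i = -2323, so x̄ = -2323 / (6·(-50.5)) = 23/3.

23/3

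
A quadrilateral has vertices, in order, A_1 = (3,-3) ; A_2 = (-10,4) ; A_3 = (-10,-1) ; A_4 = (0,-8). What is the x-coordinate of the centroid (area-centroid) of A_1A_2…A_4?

-267/68

Apply the surveyor's formula. First the cross-terms c_i = x_i·y_{i+1} − x_{i+1}·y_i:
  -18, 50, 80, 24  ⇒  2A = 136, A = 68.
Then Σ (x_i + x_{i+1})·c_i = -1602, so x̄ = -1602 / (6·68) = -267/68.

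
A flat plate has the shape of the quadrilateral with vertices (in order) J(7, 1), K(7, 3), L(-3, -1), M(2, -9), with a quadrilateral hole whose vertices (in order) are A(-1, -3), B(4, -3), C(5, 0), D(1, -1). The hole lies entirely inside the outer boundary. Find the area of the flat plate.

44.5

Outer boundary:
Apply Gauss's area formula: 2A = Σ (x_i·y_{i+1} − x_{i+1}·y_i), indices taken mod 4.
J→K: (7)(3) − (7)(1) = 14
K→L: (7)(-1) − (-3)(3) = 2
L→M: (-3)(-9) − (2)(-1) = 29
M→J: (2)(1) − (7)(-9) = 65
Σ = 110
Area = |Σ|/2 = 55.
Hole:
Apply Gauss's area formula: 2A = Σ (x_i·y_{i+1} − x_{i+1}·y_i), indices taken mod 4.
Cross-terms: 15, 15, -5, -4  ⇒  Σ = 21
Area = |Σ|/2 = 10.5.
Net area = 55 − 10.5 = 44.5.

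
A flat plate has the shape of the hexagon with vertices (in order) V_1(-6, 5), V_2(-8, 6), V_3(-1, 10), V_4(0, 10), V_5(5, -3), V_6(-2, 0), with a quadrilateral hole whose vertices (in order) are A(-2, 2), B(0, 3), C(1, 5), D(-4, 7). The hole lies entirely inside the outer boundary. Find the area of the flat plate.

Outer boundary:
Apply the surveyor's formula: 2A = Σ (x_i·y_{i+1} − x_{i+1}·y_i), indices taken mod 6.
Σ = (4) + (-74) + (-10) + (-50) + (-6) + (-10) = -146
Area = |Σ|/2 = 73.
Hole:
Apply the surveyor's formula: 2A = Σ (x_i·y_{i+1} − x_{i+1}·y_i), indices taken mod 4.
A→B: (-2)(3) − (0)(2) = -6
B→C: (0)(5) − (1)(3) = -3
C→D: (1)(7) − (-4)(5) = 27
D→A: (-4)(2) − (-2)(7) = 6
Σ = 24
Area = |Σ|/2 = 12.
Net area = 73 − 12 = 61.

61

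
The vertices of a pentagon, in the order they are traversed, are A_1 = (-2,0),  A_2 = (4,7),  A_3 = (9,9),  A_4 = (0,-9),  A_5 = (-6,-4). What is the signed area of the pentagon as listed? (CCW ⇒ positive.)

-92

Σ = (-14) + (-27) + (-81) + (-54) + (-8) = -184
Signed area = Σ/2 = -92 (negative ⇒ clockwise traversal).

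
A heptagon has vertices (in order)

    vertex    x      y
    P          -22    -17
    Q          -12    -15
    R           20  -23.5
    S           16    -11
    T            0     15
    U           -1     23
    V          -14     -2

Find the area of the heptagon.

Σ = (126) + (582) + (156) + (240) + (15) + (324) + (194) = 1637
Area = |Σ|/2 = 818.5.

818.5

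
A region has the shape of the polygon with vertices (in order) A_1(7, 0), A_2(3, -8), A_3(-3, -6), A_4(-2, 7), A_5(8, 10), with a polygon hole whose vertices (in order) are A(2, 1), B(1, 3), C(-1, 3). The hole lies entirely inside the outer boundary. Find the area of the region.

136.5

Outer boundary:
Σ = (-56) + (-42) + (-33) + (-76) + (-70) = -277
Area = |Σ|/2 = 138.5.
Hole:
Apply the surveyor's formula: 2A = Σ (x_i·y_{i+1} − x_{i+1}·y_i), indices taken mod 3.
A→B: (2)(3) − (1)(1) = 5
B→C: (1)(3) − (-1)(3) = 6
C→A: (-1)(1) − (2)(3) = -7
Σ = 4
Area = |Σ|/2 = 2.
Net area = 138.5 − 2 = 136.5.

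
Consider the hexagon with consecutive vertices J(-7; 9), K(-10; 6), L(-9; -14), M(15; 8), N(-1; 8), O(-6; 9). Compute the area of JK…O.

Apply the shoelace (surveyor's) formula: 2A = Σ (x_i·y_{i+1} − x_{i+1}·y_i), indices taken mod 6.
J→K: (-7)(6) − (-10)(9) = 48
K→L: (-10)(-14) − (-9)(6) = 194
L→M: (-9)(8) − (15)(-14) = 138
M→N: (15)(8) − (-1)(8) = 128
N→O: (-1)(9) − (-6)(8) = 39
O→J: (-6)(9) − (-7)(9) = 9
Σ = 556
Area = |Σ|/2 = 278.

278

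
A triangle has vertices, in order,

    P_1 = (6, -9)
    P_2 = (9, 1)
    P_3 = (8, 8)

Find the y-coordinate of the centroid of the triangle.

0

Apply the shoelace formula. First the cross-terms c_i = x_i·y_{i+1} − x_{i+1}·y_i:
  87, 64, -120  ⇒  2A = 31, A = 15.5.
Then Σ (y_i + y_{i+1})·c_i = 0, so ȳ = 0 / (6·15.5) = 0.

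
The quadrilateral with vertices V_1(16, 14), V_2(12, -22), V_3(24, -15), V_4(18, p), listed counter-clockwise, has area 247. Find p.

The doubled signed area Σ (x_i y_{i+1} − x_{i+1} y_i) is linear in p.
With p=0 it equals 350; the coefficient of p is 8 (from the two edges through V_4).
So 8·p + 350 = 2·247 = 494 ⇒ p = 18.

18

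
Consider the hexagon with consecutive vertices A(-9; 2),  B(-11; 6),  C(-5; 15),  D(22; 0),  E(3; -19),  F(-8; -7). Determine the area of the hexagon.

583.5

Apply the surveyor's formula: 2A = Σ (x_i·y_{i+1} − x_{i+1}·y_i), indices taken mod 6.
Σ = (-32) + (-135) + (-330) + (-418) + (-173) + (-79) = -1167
Area = |Σ|/2 = 583.5.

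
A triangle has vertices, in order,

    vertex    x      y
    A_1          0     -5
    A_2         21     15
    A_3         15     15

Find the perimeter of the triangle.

|A_1A_2| = √((21)² + (20)²) = √841 = 29
|A_2A_3| = √((-6)² + (0)²) = √36 = 6
|A_3A_1| = √((-15)² + (-20)²) = √625 = 25
Perimeter = 29 + 6 + 25 = 60.

60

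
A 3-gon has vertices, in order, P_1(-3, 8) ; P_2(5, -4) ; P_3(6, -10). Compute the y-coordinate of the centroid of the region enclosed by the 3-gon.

-2

Apply the shoelace formula. First the cross-terms c_i = x_i·y_{i+1} − x_{i+1}·y_i:
  -28, -26, 18  ⇒  2A = -36, A = -18.
Then Σ (y_i + y_{i+1})·c_i = 216, so ȳ = 216 / (6·(-18)) = -2.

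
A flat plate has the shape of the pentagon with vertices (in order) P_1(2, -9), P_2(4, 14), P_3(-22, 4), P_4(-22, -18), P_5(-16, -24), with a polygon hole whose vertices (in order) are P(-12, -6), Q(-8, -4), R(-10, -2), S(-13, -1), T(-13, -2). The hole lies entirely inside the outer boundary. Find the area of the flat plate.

Outer boundary:
Apply the shoelace (surveyor's) formula: 2A = Σ (x_i·y_{i+1} − x_{i+1}·y_i), indices taken mod 5.
Σ = (64) + (324) + (484) + (240) + (192) = 1304
Area = |Σ|/2 = 652.
Hole:
Σ = (0) + (-24) + (-16) + (13) + (54) = 27
Area = |Σ|/2 = 13.5.
Net area = 652 − 13.5 = 638.5.

638.5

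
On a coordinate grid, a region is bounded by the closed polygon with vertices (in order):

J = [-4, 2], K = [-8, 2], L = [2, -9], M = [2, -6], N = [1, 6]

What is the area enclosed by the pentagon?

Apply the shoelace formula: 2A = Σ (x_i·y_{i+1} − x_{i+1}·y_i), indices taken mod 5.
J→K: (-4)(2) − (-8)(2) = 8
K→L: (-8)(-9) − (2)(2) = 68
L→M: (2)(-6) − (2)(-9) = 6
M→N: (2)(6) − (1)(-6) = 18
N→J: (1)(2) − (-4)(6) = 26
Σ = 126
Area = |Σ|/2 = 63.

63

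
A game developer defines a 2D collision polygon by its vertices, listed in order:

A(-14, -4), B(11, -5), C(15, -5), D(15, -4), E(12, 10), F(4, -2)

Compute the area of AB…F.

119.5

Apply the shoelace (surveyor's) formula: 2A = Σ (x_i·y_{i+1} − x_{i+1}·y_i), indices taken mod 6.
Cross-terms: 114, 20, 15, 198, -64, -44  ⇒  Σ = 239
Area = |Σ|/2 = 119.5.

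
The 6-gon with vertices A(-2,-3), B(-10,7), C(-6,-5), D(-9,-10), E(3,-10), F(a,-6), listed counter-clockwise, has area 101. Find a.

7

The doubled signed area Σ (x_i y_{i+1} − x_{i+1} y_i) is linear in a.
With a=0 it equals 153; the coefficient of a is 7 (from the two edges through F).
So 7·a + 153 = 2·101 = 202 ⇒ a = 7.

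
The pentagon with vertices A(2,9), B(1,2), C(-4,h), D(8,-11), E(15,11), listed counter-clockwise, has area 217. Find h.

The doubled signed area Σ (x_i y_{i+1} − x_{i+1} y_i) is linear in h.
With h=0 it equals 413; the coefficient of h is -7 (from the two edges through C).
So -7·h + 413 = 2·217 = 434 ⇒ h = -3.

-3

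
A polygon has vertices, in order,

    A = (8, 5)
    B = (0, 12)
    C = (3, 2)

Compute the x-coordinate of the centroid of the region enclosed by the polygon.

11/3

Apply the surveyor's formula. First the cross-terms c_i = x_i·y_{i+1} − x_{i+1}·y_i:
  96, -36, -1  ⇒  2A = 59, A = 29.5.
Then Σ (x_i + x_{i+1})·c_i = 649, so x̄ = 649 / (6·29.5) = 11/3.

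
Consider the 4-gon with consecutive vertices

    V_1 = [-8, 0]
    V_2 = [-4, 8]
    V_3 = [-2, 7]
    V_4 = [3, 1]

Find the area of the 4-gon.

45.5

V_1→V_2: (-8)(8) − (-4)(0) = -64
V_2→V_3: (-4)(7) − (-2)(8) = -12
V_3→V_4: (-2)(1) − (3)(7) = -23
V_4→V_1: (3)(0) − (-8)(1) = 8
Σ = -91
Area = |Σ|/2 = 45.5.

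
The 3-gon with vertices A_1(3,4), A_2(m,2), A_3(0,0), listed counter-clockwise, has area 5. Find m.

The doubled signed area Σ (x_i y_{i+1} − x_{i+1} y_i) is linear in m.
With m=0 it equals 6; the coefficient of m is -4 (from the two edges through A_2).
So -4·m + 6 = 2·5 = 10 ⇒ m = -1.

-1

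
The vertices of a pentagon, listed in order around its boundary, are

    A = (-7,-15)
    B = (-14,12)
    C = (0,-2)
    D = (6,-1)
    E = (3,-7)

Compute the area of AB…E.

A→B: (-7)(12) − (-14)(-15) = -294
B→C: (-14)(-2) − (0)(12) = 28
C→D: (0)(-1) − (6)(-2) = 12
D→E: (6)(-7) − (3)(-1) = -39
E→A: (3)(-15) − (-7)(-7) = -94
Σ = -387
Area = |Σ|/2 = 193.5.

193.5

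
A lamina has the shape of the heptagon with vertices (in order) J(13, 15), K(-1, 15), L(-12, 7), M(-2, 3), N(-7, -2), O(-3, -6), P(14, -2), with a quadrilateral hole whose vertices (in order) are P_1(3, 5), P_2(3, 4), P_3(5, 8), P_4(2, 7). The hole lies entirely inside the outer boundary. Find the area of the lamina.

369.5

Outer boundary:
Apply the surveyor's formula: 2A = Σ (x_i·y_{i+1} − x_{i+1}·y_i), indices taken mod 7.
Σ = (210) + (173) + (-22) + (25) + (36) + (90) + (236) = 748
Area = |Σ|/2 = 374.
Hole:
Σ = (-3) + (4) + (19) + (-11) = 9
Area = |Σ|/2 = 4.5.
Net area = 374 − 4.5 = 369.5.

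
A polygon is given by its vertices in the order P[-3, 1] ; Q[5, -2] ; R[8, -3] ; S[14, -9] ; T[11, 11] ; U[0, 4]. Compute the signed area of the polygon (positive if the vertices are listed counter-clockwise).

140.5

Apply the shoelace (surveyor's) formula: 2A = Σ (x_i·y_{i+1} − x_{i+1}·y_i), indices taken mod 6.
Σ = (1) + (1) + (-30) + (253) + (44) + (12) = 281
Signed area = Σ/2 = 140.5 (positive ⇒ counter-clockwise traversal).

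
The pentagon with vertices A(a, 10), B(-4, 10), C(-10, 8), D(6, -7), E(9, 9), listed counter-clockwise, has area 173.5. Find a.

Write out the shoelace sum; only the two edges meeting at A involve a:
2·Area = [(9·10 − a·9) + (a·10 − (-4)·10)] + 207
       = 1·a + 337 = 347
⇒ a = 10.

10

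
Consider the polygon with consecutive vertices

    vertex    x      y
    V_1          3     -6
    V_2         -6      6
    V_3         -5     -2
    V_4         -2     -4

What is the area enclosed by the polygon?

32

Apply the surveyor's formula: 2A = Σ (x_i·y_{i+1} − x_{i+1}·y_i), indices taken mod 4.
Cross-terms: -18, 42, 16, 24  ⇒  Σ = 64
Area = |Σ|/2 = 32.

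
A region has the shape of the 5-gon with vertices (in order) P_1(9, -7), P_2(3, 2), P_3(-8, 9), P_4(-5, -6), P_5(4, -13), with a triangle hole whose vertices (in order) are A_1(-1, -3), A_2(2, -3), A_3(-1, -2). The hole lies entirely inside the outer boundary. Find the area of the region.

Outer boundary:
P_1→P_2: (9)(2) − (3)(-7) = 39
P_2→P_3: (3)(9) − (-8)(2) = 43
P_3→P_4: (-8)(-6) − (-5)(9) = 93
P_4→P_5: (-5)(-13) − (4)(-6) = 89
P_5→P_1: (4)(-7) − (9)(-13) = 89
Σ = 353
Area = |Σ|/2 = 176.5.
Hole:
Apply the shoelace (surveyor's) formula: 2A = Σ (x_i·y_{i+1} − x_{i+1}·y_i), indices taken mod 3.
Σ = (9) + (-7) + (1) = 3
Area = |Σ|/2 = 1.5.
Net area = 176.5 − 1.5 = 175.

175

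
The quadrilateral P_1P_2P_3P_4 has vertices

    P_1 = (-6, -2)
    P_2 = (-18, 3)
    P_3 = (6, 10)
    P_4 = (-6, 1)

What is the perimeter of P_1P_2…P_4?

56

|P_1P_2| = √((-12)² + (5)²) = √169 = 13
|P_2P_3| = √((24)² + (7)²) = √625 = 25
|P_3P_4| = √((-12)² + (-9)²) = √225 = 15
|P_4P_1| = √((0)² + (-3)²) = √9 = 3
Perimeter = 13 + 25 + 15 + 3 = 56.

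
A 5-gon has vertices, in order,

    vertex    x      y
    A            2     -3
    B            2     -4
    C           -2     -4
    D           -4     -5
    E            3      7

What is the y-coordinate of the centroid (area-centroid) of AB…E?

-13/30

Apply the surveyor's formula. First the cross-terms c_i = x_i·y_{i+1} − x_{i+1}·y_i:
  -2, -16, -6, -13, -23  ⇒  2A = -60, A = -30.
Then Σ (y_i + y_{i+1})·c_i = 78, so ȳ = 78 / (6·(-30)) = -13/30.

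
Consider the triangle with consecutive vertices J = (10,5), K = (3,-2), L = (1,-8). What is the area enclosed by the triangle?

14

Apply Gauss's area formula: 2A = Σ (x_i·y_{i+1} − x_{i+1}·y_i), indices taken mod 3.
Σ = (-35) + (-22) + (85) = 28
Area = |Σ|/2 = 14.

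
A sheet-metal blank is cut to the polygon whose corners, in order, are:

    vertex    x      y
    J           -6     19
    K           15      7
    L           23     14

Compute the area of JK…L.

121.5

Apply the shoelace (surveyor's) formula: 2A = Σ (x_i·y_{i+1} − x_{i+1}·y_i), indices taken mod 3.
J→K: (-6)(7) − (15)(19) = -327
K→L: (15)(14) − (23)(7) = 49
L→J: (23)(19) − (-6)(14) = 521
Σ = 243
Area = |Σ|/2 = 121.5.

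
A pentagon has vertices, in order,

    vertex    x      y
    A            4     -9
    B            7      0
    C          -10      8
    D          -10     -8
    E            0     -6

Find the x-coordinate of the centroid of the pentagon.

Apply the shoelace formula. First the cross-terms c_i = x_i·y_{i+1} − x_{i+1}·y_i:
  63, 56, 160, 60, 24  ⇒  2A = 363, A = 181.5.
Then Σ (x_i + x_{i+1})·c_i = -3179, so x̄ = -3179 / (6·181.5) = -289/99.

-289/99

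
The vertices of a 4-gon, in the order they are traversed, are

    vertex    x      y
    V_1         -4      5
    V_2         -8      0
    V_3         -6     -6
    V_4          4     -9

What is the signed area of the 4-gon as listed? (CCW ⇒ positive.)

75

Apply Gauss's area formula: 2A = Σ (x_i·y_{i+1} − x_{i+1}·y_i), indices taken mod 4.
Cross-terms: 40, 48, 78, -16  ⇒  Σ = 150
Signed area = Σ/2 = 75 (positive ⇒ counter-clockwise traversal).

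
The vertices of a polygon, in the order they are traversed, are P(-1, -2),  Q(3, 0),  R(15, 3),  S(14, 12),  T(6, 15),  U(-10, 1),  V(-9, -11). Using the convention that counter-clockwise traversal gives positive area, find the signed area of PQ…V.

Apply Gauss's area formula: 2A = Σ (x_i·y_{i+1} − x_{i+1}·y_i), indices taken mod 7.
Cross-terms: 6, 9, 138, 138, 156, 119, 7  ⇒  Σ = 573
Signed area = Σ/2 = 286.5 (positive ⇒ counter-clockwise traversal).

286.5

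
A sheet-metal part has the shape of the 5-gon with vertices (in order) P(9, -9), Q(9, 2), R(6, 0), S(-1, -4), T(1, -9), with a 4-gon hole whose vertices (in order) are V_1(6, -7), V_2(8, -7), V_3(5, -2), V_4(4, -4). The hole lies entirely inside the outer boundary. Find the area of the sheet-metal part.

65.5

Outer boundary:
Apply Gauss's area formula: 2A = Σ (x_i·y_{i+1} − x_{i+1}·y_i), indices taken mod 5.
Σ = (99) + (-12) + (-24) + (13) + (72) = 148
Area = |Σ|/2 = 74.
Hole:
Cross-terms: 14, 19, -12, -4  ⇒  Σ = 17
Area = |Σ|/2 = 8.5.
Net area = 74 − 8.5 = 65.5.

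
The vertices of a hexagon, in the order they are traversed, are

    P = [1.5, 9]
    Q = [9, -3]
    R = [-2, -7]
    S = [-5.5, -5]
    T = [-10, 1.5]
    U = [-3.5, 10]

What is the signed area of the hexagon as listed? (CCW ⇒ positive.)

Apply the shoelace (surveyor's) formula: 2A = Σ (x_i·y_{i+1} − x_{i+1}·y_i), indices taken mod 6.
P→Q: (1.5)(-3) − (9)(9) = -85.5
Q→R: (9)(-7) − (-2)(-3) = -69
R→S: (-2)(-5) − (-5.5)(-7) = -28.5
S→T: (-5.5)(1.5) − (-10)(-5) = -58.25
T→U: (-10)(10) − (-3.5)(1.5) = -94.75
U→P: (-3.5)(9) − (1.5)(10) = -46.5
Σ = -382.5
Signed area = Σ/2 = -191.25 (negative ⇒ clockwise traversal).

-191.25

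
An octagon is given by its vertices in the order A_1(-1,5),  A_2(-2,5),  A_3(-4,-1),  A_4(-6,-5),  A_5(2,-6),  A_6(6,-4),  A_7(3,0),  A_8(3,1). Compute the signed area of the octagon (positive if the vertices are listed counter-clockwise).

Apply the surveyor's formula: 2A = Σ (x_i·y_{i+1} − x_{i+1}·y_i), indices taken mod 8.
Σ = (5) + (22) + (14) + (46) + (28) + (12) + (3) + (16) = 146
Signed area = Σ/2 = 73 (positive ⇒ counter-clockwise traversal).

73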